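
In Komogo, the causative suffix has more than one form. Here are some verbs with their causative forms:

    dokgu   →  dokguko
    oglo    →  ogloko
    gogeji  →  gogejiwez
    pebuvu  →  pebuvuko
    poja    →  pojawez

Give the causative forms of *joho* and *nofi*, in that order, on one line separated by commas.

The suffix is conditioned by the last vowel: -ko when the last vowel of the stem is a rounded vowel (*dokgu*, *oglo*, *pebuvu*); -wez when the last vowel of the stem is an unrounded vowel (*gogeji*, *poja*).
The last vowel of *joho* is /o/, which is a rounded vowel, so the suffix is -ko, giving *johoko*.
*nofi*: last vowel = /i/, an unrounded vowel → -wez → *nofiwez*.

johoko, nofiwez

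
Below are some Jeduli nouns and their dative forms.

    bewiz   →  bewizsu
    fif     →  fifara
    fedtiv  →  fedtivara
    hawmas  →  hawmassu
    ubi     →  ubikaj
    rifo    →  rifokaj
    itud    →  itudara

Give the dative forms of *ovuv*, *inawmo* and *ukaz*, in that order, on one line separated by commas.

ovuvara, inawmokaj, ukazsu

The suffix is conditioned by the final sound: -su when the stem ends in a sibilant (*bewiz*, *hawmas*); -ara when the stem ends in a non-sibilant consonant (*fif*, *fedtiv*, *itud*); -kaj when the stem ends in a vowel (*ubi*, *rifo*).
Since the final sound of *ovuv* is /v/ (a non-sibilant consonant), it takes -ara, giving *ovuvara*.
The final sound of *inawmo* is /o/, which is a vowel, so the suffix is -kaj, giving *inawmokaj*.
*ukaz* — final sound /z/ (a sibilant) → -su → *ukazsu*.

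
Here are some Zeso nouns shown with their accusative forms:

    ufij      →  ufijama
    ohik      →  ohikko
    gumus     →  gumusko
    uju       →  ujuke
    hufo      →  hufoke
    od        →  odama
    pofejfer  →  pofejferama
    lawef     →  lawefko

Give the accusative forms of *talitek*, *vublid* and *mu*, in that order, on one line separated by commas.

talitekko, vublidama, muke

The pattern is voicing of the final sound: -ko when the stem ends in a voiceless consonant (*ohik*, *gumus*, *lawef*); -ama when the stem ends in a voiced consonant (*ufij*, *od*, *pofejfer*); -ke when the stem ends in a vowel (*uju*, *hufo*).
The final sound of *talitek* is /k/, which is a voiceless consonant, so the suffix is -ko, giving *talitekko*.
Since the final sound of *vublid* is /d/ (a voiced consonant), it takes -ama, giving *vublidama*.
The final sound of *mu* is /u/, which is a vowel, so the suffix is -ke, giving *muke*.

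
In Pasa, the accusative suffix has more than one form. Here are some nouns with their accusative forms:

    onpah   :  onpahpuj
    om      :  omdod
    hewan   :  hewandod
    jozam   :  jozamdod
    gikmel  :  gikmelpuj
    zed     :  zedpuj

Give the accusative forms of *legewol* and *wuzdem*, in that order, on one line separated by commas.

The alternation tracks the final consonant of the stem — -dod when the stem ends in a nasal (*om*, *hewan*, *jozam*); -puj when the stem ends in a non-nasal consonant (*onpah*, *gikmel*, *zed*).
*legewol*: final consonant = /l/, non-nasal → -puj → *legewolpuj*.
*wuzdem*: final consonant = /m/, a nasal → -dod → *wuzdemdod*.

legewolpuj, wuzdemdod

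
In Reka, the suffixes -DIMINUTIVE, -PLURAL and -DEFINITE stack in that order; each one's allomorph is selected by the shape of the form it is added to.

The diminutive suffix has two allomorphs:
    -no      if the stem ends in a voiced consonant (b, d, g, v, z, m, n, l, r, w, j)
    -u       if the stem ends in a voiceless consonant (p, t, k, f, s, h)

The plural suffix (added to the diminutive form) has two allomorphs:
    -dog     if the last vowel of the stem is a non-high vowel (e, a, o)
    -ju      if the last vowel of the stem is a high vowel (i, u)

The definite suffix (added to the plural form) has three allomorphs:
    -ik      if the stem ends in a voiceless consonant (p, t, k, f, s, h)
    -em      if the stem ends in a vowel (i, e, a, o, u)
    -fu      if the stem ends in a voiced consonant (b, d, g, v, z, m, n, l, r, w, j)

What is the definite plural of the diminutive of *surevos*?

surevosujuem

*surevos* — final consonant /s/ (voiceless) → -u → *surevosu*.
The diminutive form *surevosu*: last vowel = /u/, a high vowel → -ju → *surevosuju*.
The plural form *surevosuju* — final sound /u/ (a vowel) → -em → *surevosujuem*.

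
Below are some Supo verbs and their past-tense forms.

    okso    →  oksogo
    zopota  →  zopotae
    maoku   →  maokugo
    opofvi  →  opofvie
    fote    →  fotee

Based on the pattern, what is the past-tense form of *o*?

ogo

The alternation tracks the last vowel of the stem — -go when the last vowel of the stem is a rounded vowel (*okso*, *maoku*); -e when the last vowel of the stem is an unrounded vowel (*zopota*, *opofvi*, *fote*).
Since the last vowel of *o* is /o/ (a rounded vowel), it takes -go, giving *ogo*.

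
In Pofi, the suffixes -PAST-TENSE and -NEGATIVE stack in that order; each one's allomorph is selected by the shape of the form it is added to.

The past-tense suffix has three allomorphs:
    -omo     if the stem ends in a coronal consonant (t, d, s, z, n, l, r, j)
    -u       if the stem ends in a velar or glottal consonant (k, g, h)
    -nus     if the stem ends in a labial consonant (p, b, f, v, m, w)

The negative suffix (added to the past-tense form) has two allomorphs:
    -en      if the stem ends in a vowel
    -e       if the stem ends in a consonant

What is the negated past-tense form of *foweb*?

fowebnuse

Since the final consonant of *foweb* is /b/ (labial), it takes -nus, giving *fowebnus*.
The final sound of the past-tense form *fowebnus* is /s/, which is a consonant, so the negative suffix is -e, giving *fowebnuse*.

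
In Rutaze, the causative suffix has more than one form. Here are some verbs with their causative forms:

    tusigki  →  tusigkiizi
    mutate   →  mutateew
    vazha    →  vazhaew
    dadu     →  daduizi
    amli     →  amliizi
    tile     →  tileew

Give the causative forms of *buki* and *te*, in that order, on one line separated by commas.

Looking at the last vowel of each stem: -izi when the last vowel of the stem is a high vowel (*tusigki*, *dadu*, *amli*); -ew when the last vowel of the stem is a non-high vowel (*mutate*, *vazha*, *tile*).
*buki* — last vowel /i/ (a high vowel) → -izi → *bukiizi*.
*te* — last vowel /e/ (a non-high vowel) → -ew → *teew*.

bukiizi, teew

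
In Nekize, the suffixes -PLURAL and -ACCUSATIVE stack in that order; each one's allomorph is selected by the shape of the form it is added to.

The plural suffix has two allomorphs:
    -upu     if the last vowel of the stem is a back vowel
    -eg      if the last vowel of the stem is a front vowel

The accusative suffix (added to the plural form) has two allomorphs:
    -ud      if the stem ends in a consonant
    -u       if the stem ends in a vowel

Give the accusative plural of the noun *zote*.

zoteegud

The last vowel of *zote* is /e/, which is a front vowel, so the plural suffix is -eg, giving *zoteeg*.
The final sound of the plural form *zoteeg* is /g/, which is a consonant, so the accusative suffix is -ud, giving *zoteegud*.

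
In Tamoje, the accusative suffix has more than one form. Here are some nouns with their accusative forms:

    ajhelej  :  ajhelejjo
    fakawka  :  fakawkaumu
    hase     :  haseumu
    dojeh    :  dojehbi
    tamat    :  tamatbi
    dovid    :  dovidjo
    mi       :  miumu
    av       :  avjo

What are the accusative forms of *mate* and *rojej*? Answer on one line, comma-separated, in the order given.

mateumu, rojejjo

The alternation tracks the final sound of the stem — -bi when the stem ends in a voiceless consonant (*dojeh*, *tamat*); -jo when the stem ends in a voiced consonant (*ajhelej*, *dovid*, *av*); -umu when the stem ends in a vowel (*fakawka*, *hase*, *mi*).
*mate* — final sound /e/ (a vowel) → -umu → *mateumu*.
Since the final sound of *rojej* is /j/ (a voiced consonant), it takes -jo, giving *rojejjo*.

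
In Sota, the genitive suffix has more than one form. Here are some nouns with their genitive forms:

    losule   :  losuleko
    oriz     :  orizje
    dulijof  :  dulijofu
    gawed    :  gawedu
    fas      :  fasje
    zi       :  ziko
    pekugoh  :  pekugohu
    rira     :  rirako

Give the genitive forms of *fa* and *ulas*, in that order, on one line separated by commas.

fako, ulasje

The pattern is sibilance of the final sound: -je when the stem ends in a sibilant (*oriz*, *fas*); -u when the stem ends in a non-sibilant consonant (*dulijof*, *gawed*, *pekugoh*); -ko when the stem ends in a vowel (*losule*, *zi*, *rira*).
*fa*: final sound = /a/, a vowel → -ko → *fako*.
*ulas*: final sound = /s/, a sibilant → -je → *ulasje*.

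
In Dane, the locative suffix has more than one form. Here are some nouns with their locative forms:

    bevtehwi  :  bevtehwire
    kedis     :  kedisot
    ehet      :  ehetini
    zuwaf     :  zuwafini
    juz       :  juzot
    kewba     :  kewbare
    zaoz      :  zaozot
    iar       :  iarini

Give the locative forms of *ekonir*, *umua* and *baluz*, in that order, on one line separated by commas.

Looking at the final sound of each stem: -ot when the stem ends in a sibilant (*kedis*, *juz*, *zaoz*); -ini when the stem ends in a non-sibilant consonant (*ehet*, *zuwaf*, *iar*); -re when the stem ends in a vowel (*bevtehwi*, *kewba*).
The final sound of *ekonir* is /r/, which is a non-sibilant consonant, so the suffix is -ini, giving *ekonirini*.
*umua* — final sound /a/ (a vowel) → -re → *umuare*.
Since the final sound of *baluz* is /z/ (a sibilant), it takes -ot, giving *baluzot*.

ekonirini, umuare, baluzot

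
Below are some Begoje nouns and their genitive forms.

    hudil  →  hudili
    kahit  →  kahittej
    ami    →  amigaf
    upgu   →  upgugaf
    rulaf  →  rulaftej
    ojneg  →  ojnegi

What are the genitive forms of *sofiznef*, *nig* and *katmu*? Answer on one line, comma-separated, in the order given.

sofizneftej, nigi, katmugaf

The suffix is conditioned by the final sound: -tej when the stem ends in a voiceless consonant (*kahit*, *rulaf*); -i when the stem ends in a voiced consonant (*hudil*, *ojneg*); -gaf when the stem ends in a vowel (*ami*, *upgu*).
*sofiznef*: final sound = /f/, a voiceless consonant → -tej → *sofizneftej*.
*nig* — final sound /g/ (a voiced consonant) → -i → *nigi*.
*katmu*: final sound = /u/, a vowel → -gaf → *katmugaf*.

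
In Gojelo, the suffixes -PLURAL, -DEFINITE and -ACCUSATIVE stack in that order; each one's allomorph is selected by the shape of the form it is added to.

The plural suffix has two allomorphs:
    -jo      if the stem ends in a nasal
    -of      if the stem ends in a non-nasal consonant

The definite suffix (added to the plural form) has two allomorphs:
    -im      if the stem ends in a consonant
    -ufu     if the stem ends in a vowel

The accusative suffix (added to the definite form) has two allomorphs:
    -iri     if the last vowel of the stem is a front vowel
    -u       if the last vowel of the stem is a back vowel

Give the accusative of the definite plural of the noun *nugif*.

nugifofimiri

Since the final consonant of *nugif* is /f/ (non-nasal), it takes -of, giving *nugifof*.
The plural form *nugifof*: final sound = /f/, a consonant → -im → *nugifofim*.
The last vowel of the definite form *nugifofim* is /i/, which is a front vowel, so the accusative suffix is -iri, giving *nugifofimiri*.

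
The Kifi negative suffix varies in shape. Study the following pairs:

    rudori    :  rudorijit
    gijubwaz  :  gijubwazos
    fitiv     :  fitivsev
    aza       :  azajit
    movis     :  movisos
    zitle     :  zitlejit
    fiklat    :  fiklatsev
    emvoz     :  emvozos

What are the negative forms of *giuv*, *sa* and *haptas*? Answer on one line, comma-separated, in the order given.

giuvsev, sajit, haptasos

The pattern is sibilance of the final sound: -os when the stem ends in a sibilant (*gijubwaz*, *movis*, *emvoz*); -sev when the stem ends in a non-sibilant consonant (*fitiv*, *fiklat*); -jit when the stem ends in a vowel (*rudori*, *aza*, *zitle*).
Since the final sound of *giuv* is /v/ (a non-sibilant consonant), it takes -sev, giving *giuvsev*.
*sa*: final sound = /a/, a vowel → -jit → *sajit*.
The final sound of *haptas* is /s/, which is a sibilant, so the suffix is -os, giving *haptasos*.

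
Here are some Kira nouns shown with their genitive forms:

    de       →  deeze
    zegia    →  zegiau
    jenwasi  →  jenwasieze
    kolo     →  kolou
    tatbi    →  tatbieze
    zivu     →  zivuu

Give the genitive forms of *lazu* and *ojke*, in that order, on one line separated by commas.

The alternation tracks the last vowel of the stem — -eze when the last vowel of the stem is a front vowel (*de*, *jenwasi*, *tatbi*); -u when the last vowel of the stem is a back vowel (*zegia*, *kolo*, *zivu*).
*lazu* — last vowel /u/ (a back vowel) → -u → *lazuu*.
Since the last vowel of *ojke* is /e/ (a front vowel), it takes -eze, giving *ojkeeze*.

lazuu, ojkeeze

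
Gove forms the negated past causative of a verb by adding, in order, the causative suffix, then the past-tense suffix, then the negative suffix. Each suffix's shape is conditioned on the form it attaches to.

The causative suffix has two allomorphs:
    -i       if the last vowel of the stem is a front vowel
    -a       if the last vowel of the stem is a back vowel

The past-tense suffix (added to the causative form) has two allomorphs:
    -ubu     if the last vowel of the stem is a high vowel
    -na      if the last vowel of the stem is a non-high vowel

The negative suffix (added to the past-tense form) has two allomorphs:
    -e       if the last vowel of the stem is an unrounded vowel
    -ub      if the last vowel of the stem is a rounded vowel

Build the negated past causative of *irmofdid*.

irmofdidiubuub

*irmofdid* — last vowel /i/ (a front vowel) → -i → *irmofdidi*.
The causative form *irmofdidi*: last vowel = /i/, a high vowel → -ubu → *irmofdidiubu*.
The last vowel of the past-tense form *irmofdidiubu* is /u/, which is a rounded vowel, so the negative suffix is -ub, giving *irmofdidiubuub*.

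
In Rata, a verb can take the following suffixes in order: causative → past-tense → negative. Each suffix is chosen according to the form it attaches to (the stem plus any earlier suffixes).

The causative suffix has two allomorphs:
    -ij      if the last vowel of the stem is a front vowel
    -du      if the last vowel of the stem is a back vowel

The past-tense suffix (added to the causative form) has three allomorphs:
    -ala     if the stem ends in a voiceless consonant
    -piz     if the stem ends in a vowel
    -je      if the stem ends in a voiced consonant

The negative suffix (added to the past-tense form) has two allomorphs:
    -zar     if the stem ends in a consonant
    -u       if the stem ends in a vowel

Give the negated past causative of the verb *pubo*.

The last vowel of *pubo* is /o/, which is a back vowel, so the causative suffix is -du, giving *pubodu*.
The final sound of the causative form *pubodu* is /u/, which is a vowel, so the past-tense suffix is -piz, giving *pubodupiz*.
The past-tense form *pubodupiz* — final sound /z/ (a consonant) → -zar → *pubodupizzar*.

pubodupizzar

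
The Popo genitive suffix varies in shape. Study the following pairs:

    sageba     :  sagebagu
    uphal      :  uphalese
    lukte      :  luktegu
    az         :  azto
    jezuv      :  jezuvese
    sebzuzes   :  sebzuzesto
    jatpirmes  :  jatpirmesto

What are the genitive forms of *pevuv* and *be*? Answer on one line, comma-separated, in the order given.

Looking at the final sound of each stem: -to when the stem ends in a sibilant (*az*, *sebzuzes*, *jatpirmes*); -ese when the stem ends in a non-sibilant consonant (*uphal*, *jezuv*); -gu when the stem ends in a vowel (*sageba*, *lukte*).
*pevuv* — final sound /v/ (a non-sibilant consonant) → -ese → *pevuvese*.
The final sound of *be* is /e/, which is a vowel, so the suffix is -gu, giving *begu*.

pevuvese, begu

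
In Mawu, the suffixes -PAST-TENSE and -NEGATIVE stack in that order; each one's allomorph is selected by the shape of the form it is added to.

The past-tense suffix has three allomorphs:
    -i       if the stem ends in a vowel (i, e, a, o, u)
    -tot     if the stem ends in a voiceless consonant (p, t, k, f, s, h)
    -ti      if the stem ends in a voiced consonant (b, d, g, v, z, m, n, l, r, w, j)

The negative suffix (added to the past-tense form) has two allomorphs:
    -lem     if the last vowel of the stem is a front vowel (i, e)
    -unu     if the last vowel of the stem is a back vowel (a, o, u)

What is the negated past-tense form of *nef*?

*nef* — final sound /f/ (a voiceless consonant) → -tot → *neftot*.
The past-tense form *neftot* — last vowel /o/ (a back vowel) → -unu → *neftotunu*.

neftotunu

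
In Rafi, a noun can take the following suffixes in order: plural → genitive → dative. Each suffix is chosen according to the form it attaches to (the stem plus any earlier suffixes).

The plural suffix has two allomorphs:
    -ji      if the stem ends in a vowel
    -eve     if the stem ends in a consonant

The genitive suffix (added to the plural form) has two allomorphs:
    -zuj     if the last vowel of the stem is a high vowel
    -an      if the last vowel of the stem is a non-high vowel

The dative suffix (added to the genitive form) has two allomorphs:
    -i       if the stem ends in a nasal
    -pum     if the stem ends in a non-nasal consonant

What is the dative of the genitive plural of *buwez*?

*buwez*: final sound = /z/, a consonant → -eve → *buwezeve*.
The plural form *buwezeve*: last vowel = /e/, a non-high vowel → -an → *buwezevean*.
The genitive form *buwezevean* — final consonant /n/ (a nasal) → -i → *buwezeveani*.

buwezeveani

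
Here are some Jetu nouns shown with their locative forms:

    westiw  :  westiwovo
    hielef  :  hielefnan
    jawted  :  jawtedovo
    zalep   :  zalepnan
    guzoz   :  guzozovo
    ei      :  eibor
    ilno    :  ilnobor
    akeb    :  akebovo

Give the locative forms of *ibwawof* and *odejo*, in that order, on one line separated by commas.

The suffix is conditioned by the final sound: -nan when the stem ends in a voiceless consonant (*hielef*, *zalep*); -ovo when the stem ends in a voiced consonant (*westiw*, *jawted*, *guzoz*, *akeb*); -bor when the stem ends in a vowel (*ei*, *ilno*).
Since the final sound of *ibwawof* is /f/ (a voiceless consonant), it takes -nan, giving *ibwawofnan*.
*odejo* — final sound /o/ (a vowel) → -bor → *odejobor*.

ibwawofnan, odejobor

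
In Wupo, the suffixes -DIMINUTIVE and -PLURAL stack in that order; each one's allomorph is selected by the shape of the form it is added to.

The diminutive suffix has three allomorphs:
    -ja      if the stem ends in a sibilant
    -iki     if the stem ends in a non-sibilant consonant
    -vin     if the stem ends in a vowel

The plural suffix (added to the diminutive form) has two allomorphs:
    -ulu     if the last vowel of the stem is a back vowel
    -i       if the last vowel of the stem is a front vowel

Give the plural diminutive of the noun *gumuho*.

Since the final sound of *gumuho* is /o/ (a vowel), it takes -vin, giving *gumuhovin*.
Since the last vowel of the diminutive form *gumuhovin* is /i/ (a front vowel), it takes -i, giving *gumuhovini*.

gumuhovini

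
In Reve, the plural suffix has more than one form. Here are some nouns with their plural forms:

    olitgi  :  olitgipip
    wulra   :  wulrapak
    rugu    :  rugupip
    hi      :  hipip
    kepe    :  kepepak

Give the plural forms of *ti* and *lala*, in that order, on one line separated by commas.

tipip, lalapak

The alternation tracks the last vowel of the stem — -pip when the last vowel of the stem is a high vowel (*olitgi*, *rugu*, *hi*); -pak when the last vowel of the stem is a non-high vowel (*wulra*, *kepe*).
The last vowel of *ti* is /i/, which is a high vowel, so the suffix is -pip, giving *tipip*.
*lala* — last vowel /a/ (a non-high vowel) → -pak → *lalapak*.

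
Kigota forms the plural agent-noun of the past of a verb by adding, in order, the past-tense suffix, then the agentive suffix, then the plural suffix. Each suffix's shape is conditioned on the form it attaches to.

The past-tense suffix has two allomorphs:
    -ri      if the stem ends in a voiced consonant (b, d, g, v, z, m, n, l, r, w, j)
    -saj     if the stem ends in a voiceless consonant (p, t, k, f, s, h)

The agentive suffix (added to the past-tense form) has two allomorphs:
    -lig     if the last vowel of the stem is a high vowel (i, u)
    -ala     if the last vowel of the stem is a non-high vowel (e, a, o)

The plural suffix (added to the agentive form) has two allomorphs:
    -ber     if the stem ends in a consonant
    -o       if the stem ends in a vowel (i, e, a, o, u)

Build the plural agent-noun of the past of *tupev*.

tupevriligber

*tupev* — final consonant /v/ (voiced) → -ri → *tupevri*.
The past-tense form *tupevri*: last vowel = /i/, a high vowel → -lig → *tupevrilig*.
The agentive form *tupevrilig* — final sound /g/ (a consonant) → -ber → *tupevriligber*.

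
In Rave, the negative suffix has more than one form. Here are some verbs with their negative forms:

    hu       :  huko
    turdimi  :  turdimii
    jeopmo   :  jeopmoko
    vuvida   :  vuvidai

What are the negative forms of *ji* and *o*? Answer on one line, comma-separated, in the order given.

The suffix is conditioned by the last vowel: -ko when the last vowel of the stem is a rounded vowel (*hu*, *jeopmo*); -i when the last vowel of the stem is an unrounded vowel (*turdimi*, *vuvida*).
*ji* — last vowel /i/ (an unrounded vowel) → -i → *jii*.
Since the last vowel of *o* is /o/ (a rounded vowel), it takes -ko, giving *oko*.

jii, oko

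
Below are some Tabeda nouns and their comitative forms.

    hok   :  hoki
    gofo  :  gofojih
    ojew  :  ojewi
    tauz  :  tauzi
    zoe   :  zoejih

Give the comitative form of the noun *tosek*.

toseki

Looking at the final sound of each stem: -i when the stem ends in a consonant (*hok*, *ojew*, *tauz*); -jih when the stem ends in a vowel (*gofo*, *zoe*).
Since the final sound of *tosek* is /k/ (a consonant), it takes -i, giving *toseki*.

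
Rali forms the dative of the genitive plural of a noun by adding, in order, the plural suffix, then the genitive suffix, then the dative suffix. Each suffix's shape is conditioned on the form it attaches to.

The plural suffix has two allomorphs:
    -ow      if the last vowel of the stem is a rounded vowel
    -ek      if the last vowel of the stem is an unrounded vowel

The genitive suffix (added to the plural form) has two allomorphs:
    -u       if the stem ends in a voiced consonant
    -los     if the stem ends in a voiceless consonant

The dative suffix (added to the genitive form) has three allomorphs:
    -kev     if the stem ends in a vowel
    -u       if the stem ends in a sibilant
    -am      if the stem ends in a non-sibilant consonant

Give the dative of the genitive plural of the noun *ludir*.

Since the last vowel of *ludir* is /i/ (an unrounded vowel), it takes -ek, giving *ludirek*.
The plural form *ludirek* — final consonant /k/ (voiceless) → -los → *ludireklos*.
Since the final sound of the genitive form *ludireklos* is /s/ (a sibilant), it takes -u, giving *ludireklosu*.

ludireklosu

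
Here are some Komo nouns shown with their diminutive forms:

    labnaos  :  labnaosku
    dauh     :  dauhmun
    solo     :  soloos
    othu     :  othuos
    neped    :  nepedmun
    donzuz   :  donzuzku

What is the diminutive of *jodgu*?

The pattern is sibilance of the final sound: -ku when the stem ends in a sibilant (*labnaos*, *donzuz*); -mun when the stem ends in a non-sibilant consonant (*dauh*, *neped*); -os when the stem ends in a vowel (*solo*, *othu*).
*jodgu*: final sound = /u/, a vowel → -os → *jodguos*.

jodguos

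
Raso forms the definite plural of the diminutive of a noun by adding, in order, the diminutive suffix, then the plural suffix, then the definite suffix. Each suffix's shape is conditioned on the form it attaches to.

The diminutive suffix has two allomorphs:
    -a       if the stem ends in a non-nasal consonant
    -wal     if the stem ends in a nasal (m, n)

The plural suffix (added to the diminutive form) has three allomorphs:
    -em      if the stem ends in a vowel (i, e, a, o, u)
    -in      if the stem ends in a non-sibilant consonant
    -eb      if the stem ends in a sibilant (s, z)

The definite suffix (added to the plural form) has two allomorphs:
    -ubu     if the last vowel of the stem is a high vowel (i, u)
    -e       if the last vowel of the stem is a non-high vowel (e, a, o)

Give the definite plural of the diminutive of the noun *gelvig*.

gelvigaeme

Since the final consonant of *gelvig* is /g/ (non-nasal), it takes -a, giving *gelviga*.
The diminutive form *gelviga*: final sound = /a/, a vowel → -em → *gelvigaem*.
The last vowel of the plural form *gelvigaem* is /e/, which is a non-high vowel, so the definite suffix is -e, giving *gelvigaeme*.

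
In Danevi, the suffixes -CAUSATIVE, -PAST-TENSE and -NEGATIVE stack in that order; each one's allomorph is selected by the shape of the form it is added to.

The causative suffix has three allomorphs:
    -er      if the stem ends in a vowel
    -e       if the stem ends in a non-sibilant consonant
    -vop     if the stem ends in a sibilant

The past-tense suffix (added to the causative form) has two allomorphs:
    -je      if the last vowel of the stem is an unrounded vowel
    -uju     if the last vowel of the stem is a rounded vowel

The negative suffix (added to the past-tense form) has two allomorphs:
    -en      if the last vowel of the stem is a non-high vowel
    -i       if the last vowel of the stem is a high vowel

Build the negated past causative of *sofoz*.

The final sound of *sofoz* is /z/, which is a sibilant, so the causative suffix is -vop, giving *sofozvop*.
The causative form *sofozvop* — last vowel /o/ (a rounded vowel) → -uju → *sofozvopuju*.
The past-tense form *sofozvopuju* — last vowel /u/ (a high vowel) → -i → *sofozvopujui*.

sofozvopujui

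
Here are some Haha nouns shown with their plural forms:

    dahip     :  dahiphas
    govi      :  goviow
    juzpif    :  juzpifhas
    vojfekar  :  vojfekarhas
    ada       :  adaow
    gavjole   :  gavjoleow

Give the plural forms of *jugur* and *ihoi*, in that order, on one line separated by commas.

The alternation tracks the final sound of the stem — -has when the stem ends in a consonant (*dahip*, *juzpif*, *vojfekar*); -ow when the stem ends in a vowel (*govi*, *ada*, *gavjole*).
*jugur*: final sound = /r/, a consonant → -has → *jugurhas*.
Since the final sound of *ihoi* is /i/ (a vowel), it takes -ow, giving *ihoiow*.

jugurhas, ihoiow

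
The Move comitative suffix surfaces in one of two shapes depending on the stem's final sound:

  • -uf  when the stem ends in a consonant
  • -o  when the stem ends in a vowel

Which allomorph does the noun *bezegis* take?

The final sound of *bezegis* is /s/, which is a consonant, so the suffix is -uf.

-uf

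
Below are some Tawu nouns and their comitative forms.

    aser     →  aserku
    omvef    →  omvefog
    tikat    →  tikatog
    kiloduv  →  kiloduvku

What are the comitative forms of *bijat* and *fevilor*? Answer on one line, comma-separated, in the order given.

bijatog, fevilorku

The suffix is conditioned by the final consonant: -og when the stem ends in a voiceless consonant (*omvef*, *tikat*); -ku when the stem ends in a voiced consonant (*aser*, *kiloduv*).
*bijat*: final consonant = /t/, voiceless → -og → *bijatog*.
Since the final consonant of *fevilor* is /r/ (voiced), it takes -ku, giving *fevilorku*.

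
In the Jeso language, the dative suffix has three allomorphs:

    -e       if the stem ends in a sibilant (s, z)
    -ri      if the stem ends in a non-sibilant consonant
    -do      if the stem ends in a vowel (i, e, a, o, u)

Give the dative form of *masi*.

*masi* — final sound /i/ (a vowel) → -do → *masido*.

masido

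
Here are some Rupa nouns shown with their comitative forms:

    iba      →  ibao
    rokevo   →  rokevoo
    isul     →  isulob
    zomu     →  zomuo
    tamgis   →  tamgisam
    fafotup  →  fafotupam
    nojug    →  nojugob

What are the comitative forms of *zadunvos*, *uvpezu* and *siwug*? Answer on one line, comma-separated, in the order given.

The pattern is voicing of the final sound: -am when the stem ends in a voiceless consonant (*tamgis*, *fafotup*); -ob when the stem ends in a voiced consonant (*isul*, *nojug*); -o when the stem ends in a vowel (*iba*, *rokevo*, *zomu*).
Since the final sound of *zadunvos* is /s/ (a voiceless consonant), it takes -am, giving *zadunvosam*.
*uvpezu* — final sound /u/ (a vowel) → -o → *uvpezuo*.
The final sound of *siwug* is /g/, which is a voiced consonant, so the suffix is -ob, giving *siwugob*.

zadunvosam, uvpezuo, siwugob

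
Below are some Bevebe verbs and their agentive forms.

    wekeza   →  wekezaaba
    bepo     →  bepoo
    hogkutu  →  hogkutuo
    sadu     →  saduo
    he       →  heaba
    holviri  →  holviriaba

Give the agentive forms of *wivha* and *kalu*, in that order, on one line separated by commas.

Looking at the last vowel of each stem: -o when the last vowel of the stem is a rounded vowel (*bepo*, *hogkutu*, *sadu*); -aba when the last vowel of the stem is an unrounded vowel (*wekeza*, *he*, *holviri*).
The last vowel of *wivha* is /a/, which is an unrounded vowel, so the suffix is -aba, giving *wivhaaba*.
The last vowel of *kalu* is /u/, which is a rounded vowel, so the suffix is -o, giving *kaluo*.

wivhaaba, kaluo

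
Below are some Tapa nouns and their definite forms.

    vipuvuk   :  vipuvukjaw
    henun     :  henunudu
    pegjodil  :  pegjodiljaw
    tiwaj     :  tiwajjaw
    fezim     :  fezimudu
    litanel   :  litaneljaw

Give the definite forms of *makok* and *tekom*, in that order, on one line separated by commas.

Looking at the final consonant of each stem: -udu when the stem ends in a nasal (*henun*, *fezim*); -jaw when the stem ends in a non-nasal consonant (*vipuvuk*, *pegjodil*, *tiwaj*, *litanel*).
Since the final consonant of *makok* is /k/ (non-nasal), it takes -jaw, giving *makokjaw*.
Since the final consonant of *tekom* is /m/ (a nasal), it takes -udu, giving *tekomudu*.

makokjaw, tekomudu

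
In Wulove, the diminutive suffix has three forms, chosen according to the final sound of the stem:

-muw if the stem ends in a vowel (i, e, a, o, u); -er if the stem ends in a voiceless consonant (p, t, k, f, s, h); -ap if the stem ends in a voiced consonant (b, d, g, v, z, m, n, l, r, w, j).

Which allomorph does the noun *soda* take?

-muw

Since the final sound of *soda* is /a/ (a vowel), it takes -muw.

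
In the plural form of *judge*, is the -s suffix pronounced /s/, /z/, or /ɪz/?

The stem *judge* ends in a sibilant (/s, z, ʃ, ʒ, tʃ, dʒ/).
The plural suffix surfaces as /ɪz/ after sibilants, /s/ after other voiceless consonants, and /z/ after other voiced sounds.
So the plural -s on *judge* is pronounced /ɪz/.

/ɪz/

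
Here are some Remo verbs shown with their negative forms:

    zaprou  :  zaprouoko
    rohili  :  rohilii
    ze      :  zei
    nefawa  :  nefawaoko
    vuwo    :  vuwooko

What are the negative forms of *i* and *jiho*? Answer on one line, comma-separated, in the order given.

ii, jihooko

The alternation tracks the last vowel of the stem — -i when the last vowel of the stem is a front vowel (*rohili*, *ze*); -oko when the last vowel of the stem is a back vowel (*zaprou*, *nefawa*, *vuwo*).
Since the last vowel of *i* is /i/ (a front vowel), it takes -i, giving *ii*.
*jiho*: last vowel = /o/, a back vowel → -oko → *jihooko*.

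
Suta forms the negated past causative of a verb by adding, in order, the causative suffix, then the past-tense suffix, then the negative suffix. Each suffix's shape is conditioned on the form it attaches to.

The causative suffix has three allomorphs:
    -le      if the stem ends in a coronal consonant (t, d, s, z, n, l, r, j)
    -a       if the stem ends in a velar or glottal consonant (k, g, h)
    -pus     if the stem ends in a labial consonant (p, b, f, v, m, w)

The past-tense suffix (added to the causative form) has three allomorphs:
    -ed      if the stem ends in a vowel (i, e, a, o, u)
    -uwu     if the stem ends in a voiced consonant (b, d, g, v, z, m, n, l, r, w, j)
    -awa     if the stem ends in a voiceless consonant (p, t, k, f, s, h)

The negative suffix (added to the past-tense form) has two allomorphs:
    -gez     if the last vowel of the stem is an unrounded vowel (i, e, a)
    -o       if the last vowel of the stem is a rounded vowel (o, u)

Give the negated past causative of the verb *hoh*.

hohaedgez

Since the final consonant of *hoh* is /h/ (velar/glottal), it takes -a, giving *hoha*.
The final sound of the causative form *hoha* is /a/, which is a vowel, so the past-tense suffix is -ed, giving *hohaed*.
Since the last vowel of the past-tense form *hohaed* is /e/ (an unrounded vowel), it takes -gez, giving *hohaedgez*.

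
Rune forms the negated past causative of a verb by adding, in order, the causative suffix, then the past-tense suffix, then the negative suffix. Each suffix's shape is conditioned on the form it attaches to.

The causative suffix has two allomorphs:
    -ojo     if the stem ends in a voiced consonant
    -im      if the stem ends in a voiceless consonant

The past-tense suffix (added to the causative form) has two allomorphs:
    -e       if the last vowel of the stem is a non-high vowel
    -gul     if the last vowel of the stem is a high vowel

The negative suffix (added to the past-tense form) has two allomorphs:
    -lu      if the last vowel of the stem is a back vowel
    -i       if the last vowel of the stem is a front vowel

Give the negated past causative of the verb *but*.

butimgullu

*but*: final consonant = /t/, voiceless → -im → *butim*.
The causative form *butim*: last vowel = /i/, a high vowel → -gul → *butimgul*.
The past-tense form *butimgul*: last vowel = /u/, a back vowel → -lu → *butimgullu*.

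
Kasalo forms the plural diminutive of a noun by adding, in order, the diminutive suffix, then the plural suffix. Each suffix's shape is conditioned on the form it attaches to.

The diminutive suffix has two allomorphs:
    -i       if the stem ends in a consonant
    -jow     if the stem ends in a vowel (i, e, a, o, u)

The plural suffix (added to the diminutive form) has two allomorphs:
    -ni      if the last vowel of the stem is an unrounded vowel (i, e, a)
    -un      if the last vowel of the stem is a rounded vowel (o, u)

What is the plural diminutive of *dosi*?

dosijowun

Since the final sound of *dosi* is /i/ (a vowel), it takes -jow, giving *dosijow*.
Since the last vowel of the diminutive form *dosijow* is /o/ (a rounded vowel), it takes -un, giving *dosijowun*.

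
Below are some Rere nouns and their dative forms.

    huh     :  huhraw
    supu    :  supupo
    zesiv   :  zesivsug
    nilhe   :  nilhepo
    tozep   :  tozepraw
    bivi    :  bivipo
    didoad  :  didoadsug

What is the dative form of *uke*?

The pattern is voicing of the final sound: -raw when the stem ends in a voiceless consonant (*huh*, *tozep*); -sug when the stem ends in a voiced consonant (*zesiv*, *didoad*); -po when the stem ends in a vowel (*supu*, *nilhe*, *bivi*).
The final sound of *uke* is /e/, which is a vowel, so the suffix is -po, giving *ukepo*.

ukepo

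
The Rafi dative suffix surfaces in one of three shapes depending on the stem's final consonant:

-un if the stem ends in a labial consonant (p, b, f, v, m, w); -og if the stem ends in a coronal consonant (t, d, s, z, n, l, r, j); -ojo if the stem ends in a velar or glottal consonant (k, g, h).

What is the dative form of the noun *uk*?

*uk*: final consonant = /k/, velar/glottal → -ojo → *ukojo*.

ukojo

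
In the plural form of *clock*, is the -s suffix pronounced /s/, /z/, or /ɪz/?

/s/

The stem *clock* ends in a voiceless non-sibilant consonant.
The plural suffix surfaces as /ɪz/ after sibilants, /s/ after other voiceless consonants, and /z/ after other voiced sounds.
So the plural -s on *clock* is pronounced /s/.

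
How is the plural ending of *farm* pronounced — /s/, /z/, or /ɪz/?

/z/

The stem *farm* ends in a voiced non-sibilant sound.
The plural suffix surfaces as /ɪz/ after sibilants, /s/ after other voiceless consonants, and /z/ after other voiced sounds.
So the plural -s on *farm* is pronounced /z/.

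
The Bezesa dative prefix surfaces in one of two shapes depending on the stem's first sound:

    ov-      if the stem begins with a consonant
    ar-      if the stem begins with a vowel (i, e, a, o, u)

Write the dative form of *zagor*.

The first sound of *zagor* is /z/, which is a consonant, so the prefix is ov-, giving *ovzagor*.

ovzagor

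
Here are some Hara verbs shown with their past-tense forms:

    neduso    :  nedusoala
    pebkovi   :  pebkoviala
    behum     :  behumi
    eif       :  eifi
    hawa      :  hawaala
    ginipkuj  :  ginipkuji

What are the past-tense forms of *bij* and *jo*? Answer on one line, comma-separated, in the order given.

biji, joala

Looking at the final sound of each stem: -i when the stem ends in a consonant (*behum*, *eif*, *ginipkuj*); -ala when the stem ends in a vowel (*neduso*, *pebkovi*, *hawa*).
The final sound of *bij* is /j/, which is a consonant, so the suffix is -i, giving *biji*.
*jo*: final sound = /o/, a vowel → -ala → *joala*.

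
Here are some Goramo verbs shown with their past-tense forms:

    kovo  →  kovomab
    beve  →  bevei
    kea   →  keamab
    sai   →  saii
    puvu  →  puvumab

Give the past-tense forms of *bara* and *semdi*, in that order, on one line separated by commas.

The pattern is front/back vowel harmony: -i when the last vowel of the stem is a front vowel (*beve*, *sai*); -mab when the last vowel of the stem is a back vowel (*kovo*, *kea*, *puvu*).
Since the last vowel of *bara* is /a/ (a back vowel), it takes -mab, giving *baramab*.
Since the last vowel of *semdi* is /i/ (a front vowel), it takes -i, giving *semdii*.

baramab, semdii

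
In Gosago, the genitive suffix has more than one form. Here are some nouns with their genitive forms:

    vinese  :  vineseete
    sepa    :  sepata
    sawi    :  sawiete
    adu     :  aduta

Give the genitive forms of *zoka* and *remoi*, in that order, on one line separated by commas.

zokata, remoiete

The suffix is conditioned by the last vowel: -ete when the last vowel of the stem is a front vowel (*vinese*, *sawi*); -ta when the last vowel of the stem is a back vowel (*sepa*, *adu*).
*zoka*: last vowel = /a/, a back vowel → -ta → *zokata*.
The last vowel of *remoi* is /i/, which is a front vowel, so the suffix is -ete, giving *remoiete*.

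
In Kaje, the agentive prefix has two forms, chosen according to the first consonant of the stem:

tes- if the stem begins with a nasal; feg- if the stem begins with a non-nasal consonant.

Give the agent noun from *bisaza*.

fegbisaza

*bisaza* — first consonant /b/ (non-nasal) → feg- → *fegbisaza*.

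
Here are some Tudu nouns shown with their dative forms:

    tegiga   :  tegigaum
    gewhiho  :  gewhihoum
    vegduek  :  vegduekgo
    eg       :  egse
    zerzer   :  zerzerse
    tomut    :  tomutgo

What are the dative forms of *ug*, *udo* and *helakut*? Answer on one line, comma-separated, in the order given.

The pattern is voicing of the final sound: -go when the stem ends in a voiceless consonant (*vegduek*, *tomut*); -se when the stem ends in a voiced consonant (*eg*, *zerzer*); -um when the stem ends in a vowel (*tegiga*, *gewhiho*).
Since the final sound of *ug* is /g/ (a voiced consonant), it takes -se, giving *ugse*.
*udo* — final sound /o/ (a vowel) → -um → *udoum*.
Since the final sound of *helakut* is /t/ (a voiceless consonant), it takes -go, giving *helakutgo*.

ugse, udoum, helakutgo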